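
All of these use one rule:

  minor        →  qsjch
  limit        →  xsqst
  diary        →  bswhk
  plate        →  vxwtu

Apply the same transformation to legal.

m(12)→q(16) and i(8)→s(18) fit y≡19x+22 (mod 26); the inverse of 19 mod 26 is 11. This is an affine cipher: with a=0,…,z=25, each position x becomes (19x+22) mod 26.
On legal: l(11)→19·11+22≡23=x; e(4)→19·4+22≡20=u; g(6)→19·6+22≡6=g; a(0)→19·0+22≡22=w; l(11)→19·11+22≡23=x (all mod 26).

xugwx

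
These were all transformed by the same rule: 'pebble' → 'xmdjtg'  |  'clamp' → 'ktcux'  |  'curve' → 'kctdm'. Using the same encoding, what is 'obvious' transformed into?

wjxqwwa

The shifts repeat in a cycle of length 3: positions 0,1,… shift by +8, +8, +2, then the pattern repeats.
On obvious: o+8=w, b+8=j, v+2=x, i+8=q, o+8=w, u+2=w, s+8=a.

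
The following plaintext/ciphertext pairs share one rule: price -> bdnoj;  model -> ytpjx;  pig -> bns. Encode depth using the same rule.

The shift depends on letter class: consonant p→b is +12, but vowel i→n is +5. Two shifts are in play — +5 for a/e/i/o/u, +12 for every other letter.
On depth: d(cons)+12=p, e(vowel)+5=j, p(cons)+12=b, t(cons)+12=f, h(cons)+12=t.

pjbft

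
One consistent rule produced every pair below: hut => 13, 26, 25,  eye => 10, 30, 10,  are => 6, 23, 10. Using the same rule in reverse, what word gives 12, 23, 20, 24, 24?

gross

Letters become their 1-based position plus 5 (so a→6, b→7, …).
Decoding 12, 23, 20, 24, 24: 12→(12−5)÷1=7=g, 23→(23−5)÷1=18=r, 20→(20−5)÷1=15=o, 24→(24−5)÷1=19=s, 24→(24−5)÷1=19=s.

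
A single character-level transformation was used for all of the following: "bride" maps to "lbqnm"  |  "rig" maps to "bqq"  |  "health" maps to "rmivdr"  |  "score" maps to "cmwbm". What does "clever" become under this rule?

The shift depends on letter class: consonant b→l is +10, but vowel i→q is +8. Vowels shift forward by 8 and consonants shift forward by 10.
On clever: c(cons)+10=m, l(cons)+10=v, e(vowel)+8=m, v(cons)+10=f, e(vowel)+8=m, r(cons)+10=b.

mvmfmb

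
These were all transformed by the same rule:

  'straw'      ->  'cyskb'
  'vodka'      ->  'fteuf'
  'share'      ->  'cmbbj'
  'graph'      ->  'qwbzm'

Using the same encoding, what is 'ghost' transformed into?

Shifts by position in straw: pos 0: s→c (+10), pos 1: t→y (+5), pos 2: r→s (+1), pos 3: a→k (+10), pos 4: w→b (+5) — repeating every 3. It's a Vigenère-style cipher with numeric key [10,5,1]: position i shifts by key[i mod 3].
For ghost: g+10=q, h+5=m, o+1=p, s+10=c, t+5=y.

qmpcy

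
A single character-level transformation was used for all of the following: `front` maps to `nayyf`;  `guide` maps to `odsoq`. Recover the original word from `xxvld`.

In front: f→n is +8, r→a is +9, o→y is +10, n→y is +11 — the shift increases by 1 each position. Each letter shifts forward by (position + 8), i.e. 8, 9, 10, … — the shift grows by one for each successive letter.
Decoding xxvld: x−8=p, x−9=o, v−10=l, l−11=a, d−12=r.

polar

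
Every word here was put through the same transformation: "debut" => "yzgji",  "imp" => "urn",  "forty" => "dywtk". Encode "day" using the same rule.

The output letters match the input read backwards, each shifted +5: debut reversed is tubed. The word is reversed, then every letter is shifted forward by 5.
Applying it to day: reverse → yad; then shift: y+5=d, a+5=f, d+5=i.

dfi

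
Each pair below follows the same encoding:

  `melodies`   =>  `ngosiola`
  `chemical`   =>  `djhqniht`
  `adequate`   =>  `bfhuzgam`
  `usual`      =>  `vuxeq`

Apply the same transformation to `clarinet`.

dndvntlb

In melodies: m→n is +1, e→g is +2, l→o is +3, o→s is +4 — the shift increases by 1 each position. Letter i (0-indexed) is shifted by i+1, so successive shifts are 1, 2, 3, ….
On clarinet: c+1=d, l+2=n, a+3=d, r+4=v, i+5=n, n+6=t, e+7=l, t+8=b.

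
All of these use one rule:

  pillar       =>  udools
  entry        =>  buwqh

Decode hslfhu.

recipe

The output letters match the input read backwards, each shifted +3: pillar reversed is rallip. Read the word backwards and shift each letter +3.
Undoing it on hslfhu: shift back: h−3=e, s−3=p, l−3=i, f−3=c, h−3=e, u−3=r → epicer; then reverse → recipe.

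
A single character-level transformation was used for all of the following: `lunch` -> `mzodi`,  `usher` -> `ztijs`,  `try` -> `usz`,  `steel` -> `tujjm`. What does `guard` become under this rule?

hzfse

The shift depends on letter class: consonant l→m is +1, but vowel u→z is +5. The rule splits by letter class: vowels +5, consonants +1.
Applying it to guard: g(cons)+1=h, u(vowel)+5=z, a(vowel)+5=f, r(cons)+1=s, d(cons)+1=e.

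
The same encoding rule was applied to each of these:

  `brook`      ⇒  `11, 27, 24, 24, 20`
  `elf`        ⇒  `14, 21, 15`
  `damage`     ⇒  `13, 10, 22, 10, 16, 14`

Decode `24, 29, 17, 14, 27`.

The number is (letter's place in the alphabet, a=1) + 9.
Reversing it on 24, 29, 17, 14, 27: 24→(24−9)÷1=15=o, 29→(29−9)÷1=20=t, 17→(17−9)÷1=8=h, 14→(14−9)÷1=5=e, 27→(27−9)÷1=18=r.

other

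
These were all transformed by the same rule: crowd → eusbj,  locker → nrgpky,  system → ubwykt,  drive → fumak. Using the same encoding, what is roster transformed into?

In crowd: c→e is +2, r→u is +3, o→s is +4, w→b is +5 — the shift increases by 1 each position. Letter i (0-indexed) is shifted by i+2, so successive shifts are 2, 3, 4, ….
For roster: r+2=t, o+3=r, s+4=w, t+5=y, e+6=k, r+7=y.

trwyky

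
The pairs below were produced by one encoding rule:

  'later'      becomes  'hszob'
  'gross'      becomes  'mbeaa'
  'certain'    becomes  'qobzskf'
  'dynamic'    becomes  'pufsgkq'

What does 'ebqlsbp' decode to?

orchard

This is an affine cipher: with a=0,…,z=25, each position x becomes (25x+18) mod 26.
Undoing it on ebqlsbp: e(4)→25·(4−18)≡14=o; b(1)→25·(1−18)≡17=r; q(16)→25·(16−18)≡2=c; l(11)→25·(11−18)≡7=h; s(18)→25·(18−18)≡0=a; b(1)→25·(1−18)≡17=r; p(15)→25·(15−18)≡3=d (all mod 26).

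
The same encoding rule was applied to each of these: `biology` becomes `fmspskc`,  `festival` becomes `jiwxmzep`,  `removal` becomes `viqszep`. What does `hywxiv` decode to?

Compare letters: b→f is +4, i→m is +4, o→s is +4 — a constant shift. Every letter moves 4 places later in the alphabet, wrapping around z→a.
Undoing it on hywxiv: h−4=d, y−4=u, w−4=s, x−4=t, i−4=e, v−4=r.

duster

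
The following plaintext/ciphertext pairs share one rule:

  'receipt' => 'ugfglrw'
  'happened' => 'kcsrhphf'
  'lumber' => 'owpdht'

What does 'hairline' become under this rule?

Shifts by position in receipt: pos 0: r→u (+3), pos 1: e→g (+2), pos 2: c→f (+3), pos 3: e→g (+2) — repeating every 2. The shifts repeat in a cycle of length 2: positions 0,1,… shift by +3, +2, then the pattern repeats.
For hairline: h+3=k, a+2=c, i+3=l, r+2=t, l+3=o, i+2=k, n+3=q, e+2=g.

kcltokqg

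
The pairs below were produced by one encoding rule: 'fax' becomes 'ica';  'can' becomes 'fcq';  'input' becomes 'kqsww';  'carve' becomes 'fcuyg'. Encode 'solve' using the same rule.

vqoyg

The shift depends on letter class: consonant f→i is +3, but vowel a→c is +2. Vowels shift forward by 2 and consonants shift forward by 3.
For solve: s(cons)+3=v, o(vowel)+2=q, l(cons)+3=o, v(cons)+3=y, e(vowel)+2=g.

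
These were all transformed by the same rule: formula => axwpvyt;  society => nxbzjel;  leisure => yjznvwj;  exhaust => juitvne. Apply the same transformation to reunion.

f(5)→a(0) and o(14)→x(23) fit y≡17x+19 (mod 26); the inverse of 17 mod 26 is 23. Each letter's alphabet position (a=0..z=25) is mapped through 17·x+19 mod 26 — an affine cipher.
On reunion: r(17)→17·17+19≡22=w; e(4)→17·4+19≡9=j; u(20)→17·20+19≡21=v; n(13)→17·13+19≡6=g; i(8)→17·8+19≡25=z; o(14)→17·14+19≡23=x; n(13)→17·13+19≡6=g (all mod 26).

wjvgzxg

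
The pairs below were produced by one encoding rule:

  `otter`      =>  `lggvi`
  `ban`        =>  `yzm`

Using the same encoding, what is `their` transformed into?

Each pair mirrors across the alphabet (o↔l, t↔g, t↔g): positions sum to 25. Letters are reflected about the middle of the alphabet (position → 25−position): Atbash.
Applying it to their: t↔g, h↔s, e↔v, i↔r, r↔i.

gsvri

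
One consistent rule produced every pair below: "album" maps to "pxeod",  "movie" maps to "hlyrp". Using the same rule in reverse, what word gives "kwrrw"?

tooth

Read the word backwards and shift each letter +3.
Reversing it on kwrrw: shift back: k−3=h, w−3=t, r−3=o, r−3=o, w−3=t → htoot; then reverse → tooth.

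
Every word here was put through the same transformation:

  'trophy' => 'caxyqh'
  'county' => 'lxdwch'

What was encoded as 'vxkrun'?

Compare letters: t→c is +9, r→a is +9, o→x is +9 — a constant shift. It's a constant shift of +9 (ROT9).
Reversing it on vxkrun: v−9=m, x−9=o, k−9=b, r−9=i, u−9=l, n−9=e.

mobile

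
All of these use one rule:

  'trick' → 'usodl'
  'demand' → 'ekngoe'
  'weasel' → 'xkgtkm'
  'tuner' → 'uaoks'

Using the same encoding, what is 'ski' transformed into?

tlo

The shift depends on letter class: consonant t→u is +1, but vowel i→o is +6. The rule splits by letter class: vowels +6, consonants +1.
For ski: s(cons)+1=t, k(cons)+1=l, i(vowel)+6=o.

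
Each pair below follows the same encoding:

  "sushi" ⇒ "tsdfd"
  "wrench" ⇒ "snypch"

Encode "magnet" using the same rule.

epyrlx

Read the word backwards and shift each letter +11.
For magnet: reverse → tengam; then shift: t+11=e, e+11=p, n+11=y, g+11=r, a+11=l, m+11=x.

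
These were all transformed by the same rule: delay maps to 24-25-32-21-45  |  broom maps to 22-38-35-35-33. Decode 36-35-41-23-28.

d is letter #4 and maps to 24: an offset of 20. Each letter is replaced by its alphabet position (a=1..z=26) + 20.
Decoding 36-35-41-23-28: 36→(36−20)÷1=16=p, 35→(35−20)÷1=15=o, 41→(41−20)÷1=21=u, 23→(23−20)÷1=3=c, 28→(28−20)÷1=8=h.

pouch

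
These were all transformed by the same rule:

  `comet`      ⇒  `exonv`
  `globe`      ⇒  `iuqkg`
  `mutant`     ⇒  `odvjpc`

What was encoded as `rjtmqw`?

Shifts by position in comet: pos 0: c→e (+2), pos 1: o→x (+9), pos 2: m→o (+2), pos 3: e→n (+9) — repeating every 2. A repeating key of period 2 is used — shifts +2, +9 over and over.
Reversing it on rjtmqw: r−2=p, j−9=a, t−2=r, m−9=d, q−2=o, w−9=n.

pardon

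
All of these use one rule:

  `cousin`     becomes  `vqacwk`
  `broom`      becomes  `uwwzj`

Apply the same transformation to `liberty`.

The output letters match the input read backwards, each shifted +8: cousin reversed is nisuoc. Two steps: reverse the string, then apply a Caesar shift of +8.
For liberty: reverse → ytrebil; then shift: y+8=g, t+8=b, r+8=z, e+8=m, b+8=j, i+8=q, l+8=t.

gbzmjqt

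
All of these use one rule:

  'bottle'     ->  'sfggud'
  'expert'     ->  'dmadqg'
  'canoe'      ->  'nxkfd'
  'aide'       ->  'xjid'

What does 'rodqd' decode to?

b(1)→s(18) and o(14)→f(5) fit y≡21x+23 (mod 26); the inverse of 21 mod 26 is 5. Each letter's alphabet position (a=0..z=25) is mapped through 21·x+23 mod 26 — an affine cipher.
Undoing it on rodqd: r(17)→5·(17−23)≡22=w; o(14)→5·(14−23)≡7=h; d(3)→5·(3−23)≡4=e; q(16)→5·(16−23)≡17=r; d(3)→5·(3−23)≡4=e (all mod 26).

where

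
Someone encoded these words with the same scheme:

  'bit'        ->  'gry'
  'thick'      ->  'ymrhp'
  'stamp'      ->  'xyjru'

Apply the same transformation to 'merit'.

Two shifts are in play — +9 for a/e/i/o/u, +5 for every other letter.
For merit: m(cons)+5=r, e(vowel)+9=n, r(cons)+5=w, i(vowel)+9=r, t(cons)+5=y.

rnwry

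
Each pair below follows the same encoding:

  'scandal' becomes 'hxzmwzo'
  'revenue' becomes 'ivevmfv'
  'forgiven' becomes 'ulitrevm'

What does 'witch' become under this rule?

drgxs

Each pair mirrors across the alphabet (s↔h, c↔x, a↔z): positions sum to 25. Letters are reflected about the middle of the alphabet (position → 25−position): Atbash.
On witch: w↔d, i↔r, t↔g, c↔x, h↔s.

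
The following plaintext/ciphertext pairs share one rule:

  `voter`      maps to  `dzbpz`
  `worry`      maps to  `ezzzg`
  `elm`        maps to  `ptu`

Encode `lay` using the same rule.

tlg

The shift depends on letter class: consonant v→d is +8, but vowel o→z is +11. Two shifts are in play — +11 for a/e/i/o/u, +8 for every other letter.
On lay: l(cons)+8=t, a(vowel)+11=l, y(cons)+8=g.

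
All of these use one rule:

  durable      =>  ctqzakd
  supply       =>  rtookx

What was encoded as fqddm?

green

Compare letters: d→c is +25, u→t is +25, r→q is +25 — a constant shift. This is a Caesar cipher with shift 25.
Decoding fqddm: f−25=g, q−25=r, d−25=e, d−25=e, m−25=n.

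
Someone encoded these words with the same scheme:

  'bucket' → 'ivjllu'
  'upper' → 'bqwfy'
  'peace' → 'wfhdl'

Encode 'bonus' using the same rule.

ipuvz

Shifts by position in bucket: pos 0: b→i (+7), pos 1: u→v (+1), pos 2: c→j (+7), pos 3: k→l (+1) — repeating every 2. The shifts repeat in a cycle of length 2: positions 0,1,… shift by +7, +1, then the pattern repeats.
On bonus: b+7=i, o+1=p, n+7=u, u+1=v, s+7=z.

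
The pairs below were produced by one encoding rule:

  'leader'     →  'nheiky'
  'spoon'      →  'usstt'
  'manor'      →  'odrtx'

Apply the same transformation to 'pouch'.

rryhn

In leader: l→n is +2, e→h is +3, a→e is +4, d→i is +5 — the shift increases by 1 each position. Each letter shifts forward by (position + 2), i.e. 2, 3, 4, … — the shift grows by one for each successive letter.
On pouch: p+2=r, o+3=r, u+4=y, c+5=h, h+6=n.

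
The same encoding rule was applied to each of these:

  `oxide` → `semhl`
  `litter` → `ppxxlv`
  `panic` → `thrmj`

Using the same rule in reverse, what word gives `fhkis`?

Shifts by position in oxide: pos 0: o→s (+4), pos 1: x→e (+7), pos 2: i→m (+4), pos 3: d→h (+4), pos 4: e→l (+7) — repeating every 3. It's a Vigenère-style cipher with numeric key [4,7,4]: position i shifts by key[i mod 3].
Decoding fhkis: f−4=b, h−7=a, k−4=g, i−4=e, s−7=l.

bagel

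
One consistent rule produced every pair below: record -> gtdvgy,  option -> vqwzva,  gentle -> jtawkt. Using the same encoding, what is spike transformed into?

bqzpt

r(17)→g(6) and e(4)→t(19) fit y≡21x+13 (mod 26); the inverse of 21 mod 26 is 5. This is an affine cipher: with a=0,…,z=25, each position x becomes (21x+13) mod 26.
On spike: s(18)→21·18+13≡1=b; p(15)→21·15+13≡16=q; i(8)→21·8+13≡25=z; k(10)→21·10+13≡15=p; e(4)→21·4+13≡19=t (all mod 26).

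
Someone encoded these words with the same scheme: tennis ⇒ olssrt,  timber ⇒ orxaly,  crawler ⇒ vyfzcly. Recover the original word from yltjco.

result

t(19)→o(14) and e(4)→l(11) fit y≡21x+5 (mod 26); the inverse of 21 mod 26 is 5. Treating letters as 0–25, the rule is x ↦ 21x + 5 (mod 26).
Undoing it on yltjco: y(24)→5·(24−5)≡17=r; l(11)→5·(11−5)≡4=e; t(19)→5·(19−5)≡18=s; j(9)→5·(9−5)≡20=u; c(2)→5·(2−5)≡11=l; o(14)→5·(14−5)≡19=t (all mod 26).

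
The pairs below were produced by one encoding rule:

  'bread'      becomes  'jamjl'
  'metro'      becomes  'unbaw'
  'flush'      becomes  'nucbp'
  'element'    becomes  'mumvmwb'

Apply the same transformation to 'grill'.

oaqut

Shifts by position in bread: pos 0: b→j (+8), pos 1: r→a (+9), pos 2: e→m (+8), pos 3: a→j (+9) — repeating every 2. A repeating key of period 2 is used — shifts +8, +9 over and over.
For grill: g+8=o, r+9=a, i+8=q, l+9=u, l+8=t.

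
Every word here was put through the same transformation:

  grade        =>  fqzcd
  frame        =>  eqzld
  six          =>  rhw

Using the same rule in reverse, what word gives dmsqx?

It's a constant shift of +25 (ROT25).
Decoding dmsqx: d−25=e, m−25=n, s−25=t, q−25=r, x−25=y.

entry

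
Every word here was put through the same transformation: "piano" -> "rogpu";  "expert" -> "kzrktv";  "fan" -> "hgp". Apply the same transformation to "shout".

ujuav

The shift depends on letter class: consonant p→r is +2, but vowel i→o is +6. Two shifts are in play — +6 for a/e/i/o/u, +2 for every other letter.
For shout: s(cons)+2=u, h(cons)+2=j, o(vowel)+6=u, u(vowel)+6=a, t(cons)+2=v.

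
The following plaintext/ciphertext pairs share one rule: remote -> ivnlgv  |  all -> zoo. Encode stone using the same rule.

hglmv

This is the alphabet-reversal cipher (Atbash): a becomes z, b becomes y, etc.
Applying it to stone: s↔h, t↔g, o↔l, n↔m, e↔v.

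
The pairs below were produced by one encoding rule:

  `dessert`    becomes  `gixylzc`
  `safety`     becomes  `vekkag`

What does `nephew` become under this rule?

In dessert: d→g is +3, e→i is +4, s→x is +5, s→y is +6 — the shift increases by 1 each position. The shift increases by 1 at each position, starting from +3: 3, 4, 5, ….
For nephew: n+3=q, e+4=i, p+5=u, h+6=n, e+7=l, w+8=e.

qiunle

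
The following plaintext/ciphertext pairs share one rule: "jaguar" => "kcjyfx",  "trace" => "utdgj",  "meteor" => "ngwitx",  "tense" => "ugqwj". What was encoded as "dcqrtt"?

cannon

In jaguar: j→k is +1, a→c is +2, g→j is +3, u→y is +4 — the shift increases by 1 each position. The shift increases by 1 at each position, starting from +1: 1, 2, 3, ….
Reversing it on dcqrtt: d−1=c, c−2=a, q−3=n, r−4=n, t−5=o, t−6=n.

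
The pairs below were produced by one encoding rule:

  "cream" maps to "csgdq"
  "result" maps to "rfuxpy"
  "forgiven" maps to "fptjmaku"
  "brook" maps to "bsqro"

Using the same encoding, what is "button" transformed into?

Letter i (0-indexed) is shifted by i+0, so successive shifts are 0, 1, 2, ….
On button: b+0=b, u+1=v, t+2=v, t+3=w, o+4=s, n+5=s.

bvvwss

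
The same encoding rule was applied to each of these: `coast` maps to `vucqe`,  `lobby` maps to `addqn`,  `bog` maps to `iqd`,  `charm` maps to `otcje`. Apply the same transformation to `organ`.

pcitq

The output letters match the input read backwards, each shifted +2: coast reversed is tsaoc. Two steps: reverse the string, then apply a Caesar shift of +2.
For organ: reverse → nagro; then shift: n+2=p, a+2=c, g+2=i, r+2=t, o+2=q.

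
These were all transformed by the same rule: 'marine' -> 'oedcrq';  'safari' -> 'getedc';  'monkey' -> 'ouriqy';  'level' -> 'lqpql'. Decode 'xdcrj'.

m(12)→o(14) and a(0)→e(4) fit y≡3x+4 (mod 26); the inverse of 3 mod 26 is 9. Each letter's alphabet position (a=0..z=25) is mapped through 3·x+4 mod 26 — an affine cipher.
Reversing it on xdcrj: x(23)→9·(23−4)≡15=p; d(3)→9·(3−4)≡17=r; c(2)→9·(2−4)≡8=i; r(17)→9·(17−4)≡13=n; j(9)→9·(9−4)≡19=t (all mod 26).

print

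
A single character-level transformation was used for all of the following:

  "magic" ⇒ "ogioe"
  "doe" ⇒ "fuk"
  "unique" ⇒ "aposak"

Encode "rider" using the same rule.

The shift depends on letter class: consonant m→o is +2, but vowel a→g is +6. The rule splits by letter class: vowels +6, consonants +2.
For rider: r(cons)+2=t, i(vowel)+6=o, d(cons)+2=f, e(vowel)+6=k, r(cons)+2=t.

tofkt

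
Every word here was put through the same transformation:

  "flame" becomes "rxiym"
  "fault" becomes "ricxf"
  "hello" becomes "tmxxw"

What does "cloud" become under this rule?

oxwcp

Two shifts are in play — +8 for a/e/i/o/u, +12 for every other letter.
For cloud: c(cons)+12=o, l(cons)+12=x, o(vowel)+8=w, u(vowel)+8=c, d(cons)+12=p.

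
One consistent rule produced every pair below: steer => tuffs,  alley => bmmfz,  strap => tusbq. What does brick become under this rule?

csjdl

It's a constant shift of +1 (ROT1).
Applying it to brick: b+1=c, r+1=s, i+1=j, c+1=d, k+1=l.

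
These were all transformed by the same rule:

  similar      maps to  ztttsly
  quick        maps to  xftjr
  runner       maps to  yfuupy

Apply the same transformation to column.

Two shifts are in play — +11 for a/e/i/o/u, +7 for every other letter.
Applying it to column: c(cons)+7=j, o(vowel)+11=z, l(cons)+7=s, u(vowel)+11=f, m(cons)+7=t, n(cons)+7=u.

jzsftu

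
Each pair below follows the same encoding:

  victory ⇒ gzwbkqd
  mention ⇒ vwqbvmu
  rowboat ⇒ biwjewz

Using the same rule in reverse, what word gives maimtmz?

release

The output letters match the input read backwards, each shifted +8: victory reversed is yrotciv. The word is reversed, then every letter is shifted forward by 8.
Decoding maimtmz: shift back: m−8=e, a−8=s, i−8=a, m−8=e, t−8=l, m−8=e, z−8=r → esaeler; then reverse → release.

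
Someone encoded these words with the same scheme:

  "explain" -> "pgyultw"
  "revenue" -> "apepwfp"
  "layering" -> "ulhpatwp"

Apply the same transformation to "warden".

The shift depends on letter class: consonant x→g is +9, but vowel e→p is +11. Vowels shift forward by 11 and consonants shift forward by 9.
On warden: w(cons)+9=f, a(vowel)+11=l, r(cons)+9=a, d(cons)+9=m, e(vowel)+11=p, n(cons)+9=w.

flampw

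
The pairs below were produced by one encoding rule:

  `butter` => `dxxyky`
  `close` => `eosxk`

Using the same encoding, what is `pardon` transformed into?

In butter: b→d is +2, u→x is +3, t→x is +4, t→y is +5 — the shift increases by 1 each position. Letter i (0-indexed) is shifted by i+2, so successive shifts are 2, 3, 4, ….
Applying it to pardon: p+2=r, a+3=d, r+4=v, d+5=i, o+6=u, n+7=u.

rdviuu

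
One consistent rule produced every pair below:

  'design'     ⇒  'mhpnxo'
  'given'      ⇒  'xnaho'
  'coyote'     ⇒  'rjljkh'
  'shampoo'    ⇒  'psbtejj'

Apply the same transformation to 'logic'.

d(3)→m(12) and e(4)→h(7) fit y≡21x+1 (mod 26); the inverse of 21 mod 26 is 5. Treating letters as 0–25, the rule is x ↦ 21x + 1 (mod 26).
For logic: l(11)→21·11+1≡24=y; o(14)→21·14+1≡9=j; g(6)→21·6+1≡23=x; i(8)→21·8+1≡13=n; c(2)→21·2+1≡17=r (all mod 26).

yjxnr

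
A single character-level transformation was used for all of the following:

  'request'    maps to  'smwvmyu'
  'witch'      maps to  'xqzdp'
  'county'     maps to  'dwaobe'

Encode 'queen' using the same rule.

The shifts repeat in a cycle of length 3: positions 0,1,… shift by +1, +8, +6, then the pattern repeats.
Applying it to queen: q+1=r, u+8=c, e+6=k, e+1=f, n+8=v.

rckfv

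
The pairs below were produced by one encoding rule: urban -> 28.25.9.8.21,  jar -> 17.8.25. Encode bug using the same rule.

9.28.14

The number is (letter's place in the alphabet, a=1) + 7.
For bug: b=2→9, u=21→28, g=7→14.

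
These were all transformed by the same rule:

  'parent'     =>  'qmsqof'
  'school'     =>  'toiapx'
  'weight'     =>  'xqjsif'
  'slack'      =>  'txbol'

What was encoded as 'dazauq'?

coyote

Shifts by position in parent: pos 0: p→q (+1), pos 1: a→m (+12), pos 2: r→s (+1), pos 3: e→q (+12) — repeating every 2. It's a Vigenère-style cipher with numeric key [1,12]: position i shifts by key[i mod 2].
Decoding dazauq: d−1=c, a−12=o, z−1=y, a−12=o, u−1=t, q−12=e.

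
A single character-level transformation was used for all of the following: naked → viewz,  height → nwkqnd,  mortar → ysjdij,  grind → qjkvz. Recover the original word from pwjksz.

This is an affine cipher: with a=0,…,z=25, each position x becomes (23x+8) mod 26.
Undoing it on pwjksz: p(15)→17·(15−8)≡15=p; w(22)→17·(22−8)≡4=e; j(9)→17·(9−8)≡17=r; k(10)→17·(10−8)≡8=i; s(18)→17·(18−8)≡14=o; z(25)→17·(25−8)≡3=d (all mod 26).

period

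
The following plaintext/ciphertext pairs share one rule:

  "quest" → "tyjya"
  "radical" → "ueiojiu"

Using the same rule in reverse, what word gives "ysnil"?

voice

In quest: q→t is +3, u→y is +4, e→j is +5, s→y is +6 — the shift increases by 1 each position. The shift increases by 1 at each position, starting from +3: 3, 4, 5, ….
Decoding ysnil: y−3=v, s−4=o, n−5=i, i−6=c, l−7=e.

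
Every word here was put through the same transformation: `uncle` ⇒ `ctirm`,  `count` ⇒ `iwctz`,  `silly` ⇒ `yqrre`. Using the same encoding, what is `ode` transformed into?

The shift depends on letter class: consonant n→t is +6, but vowel u→c is +8. Vowels shift forward by 8 and consonants shift forward by 6.
Applying it to ode: o(vowel)+8=w, d(cons)+6=j, e(vowel)+8=m.

wjm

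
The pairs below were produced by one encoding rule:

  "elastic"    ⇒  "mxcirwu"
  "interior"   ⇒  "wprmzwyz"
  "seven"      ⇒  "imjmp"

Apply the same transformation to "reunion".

e(4)→m(12) and l(11)→x(23) fit y≡9x+2 (mod 26); the inverse of 9 mod 26 is 3. This is an affine cipher: with a=0,…,z=25, each position x becomes (9x+2) mod 26.
On reunion: r(17)→9·17+2≡25=z; e(4)→9·4+2≡12=m; u(20)→9·20+2≡0=a; n(13)→9·13+2≡15=p; i(8)→9·8+2≡22=w; o(14)→9·14+2≡24=y; n(13)→9·13+2≡15=p (all mod 26).

zmapwyp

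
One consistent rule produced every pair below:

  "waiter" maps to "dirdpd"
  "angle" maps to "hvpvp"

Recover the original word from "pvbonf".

insect

In waiter: w→d is +7, a→i is +8, i→r is +9, t→d is +10 — the shift increases by 1 each position. The shift increases by 1 at each position, starting from +7: 7, 8, 9, ….
Undoing it on pvbonf: p−7=i, v−8=n, b−9=s, o−10=e, n−11=c, f−12=t.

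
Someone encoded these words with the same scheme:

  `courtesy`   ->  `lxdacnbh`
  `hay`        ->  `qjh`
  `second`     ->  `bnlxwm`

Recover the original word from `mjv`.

Compare letters: c→l is +9, o→x is +9, u→d is +9 — a constant shift. It's a constant shift of +9 (ROT9).
Reversing it on mjv: m−9=d, j−9=a, v−9=m.

dam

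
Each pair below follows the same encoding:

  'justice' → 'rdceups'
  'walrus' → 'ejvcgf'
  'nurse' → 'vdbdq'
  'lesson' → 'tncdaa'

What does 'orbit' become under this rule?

waltf

In justice: j→r is +8, u→d is +9, s→c is +10, t→e is +11 — the shift increases by 1 each position. Each letter shifts forward by (position + 8), i.e. 8, 9, 10, … — the shift grows by one for each successive letter.
On orbit: o+8=w, r+9=a, b+10=l, i+11=t, t+12=f.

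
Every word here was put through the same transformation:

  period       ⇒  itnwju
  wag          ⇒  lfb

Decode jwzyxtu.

posture

The output letters match the input read backwards, each shifted +5: period reversed is doirep. Read the word backwards and shift each letter +5.
Undoing it on jwzyxtu: shift back: j−5=e, w−5=r, z−5=u, y−5=t, x−5=s, t−5=o, u−5=p → erutsop; then reverse → posture.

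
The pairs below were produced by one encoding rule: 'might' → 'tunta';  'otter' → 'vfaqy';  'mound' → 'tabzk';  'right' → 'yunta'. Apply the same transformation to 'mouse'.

tabel

Shifts by position in might: pos 0: m→t (+7), pos 1: i→u (+12), pos 2: g→n (+7), pos 3: h→t (+12) — repeating every 2. A repeating key of period 2 is used — shifts +7, +12 over and over.
Applying it to mouse: m+7=t, o+12=a, u+7=b, s+12=e, e+7=l.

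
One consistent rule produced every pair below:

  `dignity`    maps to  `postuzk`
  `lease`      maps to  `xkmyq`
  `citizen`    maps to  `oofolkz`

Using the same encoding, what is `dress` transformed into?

Shifts by position in dignity: pos 0: d→p (+12), pos 1: i→o (+6), pos 2: g→s (+12), pos 3: n→t (+6) — repeating every 2. It's a Vigenère-style cipher with numeric key [12,6]: position i shifts by key[i mod 2].
On dress: d+12=p, r+6=x, e+12=q, s+6=y, s+12=e.

pxqye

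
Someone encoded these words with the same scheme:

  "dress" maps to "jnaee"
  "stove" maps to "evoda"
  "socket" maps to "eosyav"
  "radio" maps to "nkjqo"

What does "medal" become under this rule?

d(3)→j(9) and r(17)→n(13) fit y≡17x+10 (mod 26); the inverse of 17 mod 26 is 23. This is an affine cipher: with a=0,…,z=25, each position x becomes (17x+10) mod 26.
On medal: m(12)→17·12+10≡6=g; e(4)→17·4+10≡0=a; d(3)→17·3+10≡9=j; a(0)→17·0+10≡10=k; l(11)→17·11+10≡15=p (all mod 26).

gajkp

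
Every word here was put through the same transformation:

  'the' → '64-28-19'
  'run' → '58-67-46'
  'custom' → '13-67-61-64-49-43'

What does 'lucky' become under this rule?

40-67-13-37-79

t(#20)→64 and h(#8)→28: differences scale by 3, so n = 3·pos + 4. With a=1..z=26, the number is 3·pos + 4.
On lucky: l=12→40, u=21→67, c=3→13, k=11→37, y=25→79.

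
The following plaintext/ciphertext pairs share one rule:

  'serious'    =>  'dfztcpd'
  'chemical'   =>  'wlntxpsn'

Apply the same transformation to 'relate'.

pelwpc

The word is reversed, then every letter is shifted forward by 11.
Applying it to relate: reverse → etaler; then shift: e+11=p, t+11=e, a+11=l, l+11=w, e+11=p, r+11=c.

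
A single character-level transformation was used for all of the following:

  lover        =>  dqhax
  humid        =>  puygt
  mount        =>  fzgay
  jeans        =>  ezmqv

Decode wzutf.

think

The word is reversed, then every letter is shifted forward by 12.
Reversing it on wzutf: shift back: w−12=k, z−12=n, u−12=i, t−12=h, f−12=t → kniht; then reverse → think.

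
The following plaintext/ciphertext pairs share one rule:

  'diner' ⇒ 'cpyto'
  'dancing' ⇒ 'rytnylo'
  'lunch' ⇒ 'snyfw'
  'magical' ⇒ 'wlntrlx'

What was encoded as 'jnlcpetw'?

The output letters match the input read backwards, each shifted +11: diner reversed is renid. The word is reversed, then every letter is shifted forward by 11.
Undoing it on jnlcpetw: shift back: j−11=y, n−11=c, l−11=a, c−11=r, p−11=e, e−11=t, t−11=i, w−11=l → ycaretil; then reverse → literacy.

literacy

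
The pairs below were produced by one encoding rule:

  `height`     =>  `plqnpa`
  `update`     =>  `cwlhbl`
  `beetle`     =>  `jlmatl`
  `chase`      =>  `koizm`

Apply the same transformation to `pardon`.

Shifts by position in height: pos 0: h→p (+8), pos 1: e→l (+7), pos 2: i→q (+8), pos 3: g→n (+7) — repeating every 2. The shifts repeat in a cycle of length 2: positions 0,1,… shift by +8, +7, then the pattern repeats.
On pardon: p+8=x, a+7=h, r+8=z, d+7=k, o+8=w, n+7=u.

xhzkwu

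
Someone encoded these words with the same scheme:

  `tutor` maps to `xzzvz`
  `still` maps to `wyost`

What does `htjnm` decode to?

In tutor: t→x is +4, u→z is +5, t→z is +6, o→v is +7 — the shift increases by 1 each position. Each letter shifts forward by (position + 4), i.e. 4, 5, 6, … — the shift grows by one for each successive letter.
Decoding htjnm: h−4=d, t−5=o, j−6=d, n−7=g, m−8=e.

dodge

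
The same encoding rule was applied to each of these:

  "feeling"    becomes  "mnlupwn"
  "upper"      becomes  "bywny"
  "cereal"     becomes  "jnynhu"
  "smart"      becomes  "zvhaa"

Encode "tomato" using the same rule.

Shifts by position in feeling: pos 0: f→m (+7), pos 1: e→n (+9), pos 2: e→l (+7), pos 3: l→u (+9) — repeating every 2. The shifts repeat in a cycle of length 2: positions 0,1,… shift by +7, +9, then the pattern repeats.
Applying it to tomato: t+7=a, o+9=x, m+7=t, a+9=j, t+7=a, o+9=x.

axtjax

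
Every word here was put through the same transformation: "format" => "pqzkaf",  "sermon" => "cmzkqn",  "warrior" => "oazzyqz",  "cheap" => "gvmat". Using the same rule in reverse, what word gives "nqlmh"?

f(5)→p(15) and o(14)→q(16) fit y≡3x+0 (mod 26); the inverse of 3 mod 26 is 9. Treating letters as 0–25, the rule is x ↦ 3x + 0 (mod 26).
Decoding nqlmh: n(13)→9·(13−0)≡13=n; q(16)→9·(16−0)≡14=o; l(11)→9·(11−0)≡21=v; m(12)→9·(12−0)≡4=e; h(7)→9·(7−0)≡11=l (all mod 26).

novel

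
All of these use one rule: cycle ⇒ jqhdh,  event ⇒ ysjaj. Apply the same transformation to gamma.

Two steps: reverse the string, then apply a Caesar shift of +5.
Applying it to gamma: reverse → ammag; then shift: a+5=f, m+5=r, m+5=r, a+5=f, g+5=l.

frrfl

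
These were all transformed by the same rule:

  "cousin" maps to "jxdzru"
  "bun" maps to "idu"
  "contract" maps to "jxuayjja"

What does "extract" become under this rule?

The rule splits by letter class: vowels +9, consonants +7.
For extract: e(vowel)+9=n, x(cons)+7=e, t(cons)+7=a, r(cons)+7=y, a(vowel)+9=j, c(cons)+7=j, t(cons)+7=a.

neayjja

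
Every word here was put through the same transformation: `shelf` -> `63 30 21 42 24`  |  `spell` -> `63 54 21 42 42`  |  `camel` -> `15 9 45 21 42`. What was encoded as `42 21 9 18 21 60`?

Each letter becomes 3×(its alphabet position, a=1..z=26) + 6.
Undoing it on 42 21 9 18 21 60: 42→(42−6)÷3=12=l, 21→(21−6)÷3=5=e, 9→(9−6)÷3=1=a, 18→(18−6)÷3=4=d, 21→(21−6)÷3=5=e, 60→(60−6)÷3=18=r.

leader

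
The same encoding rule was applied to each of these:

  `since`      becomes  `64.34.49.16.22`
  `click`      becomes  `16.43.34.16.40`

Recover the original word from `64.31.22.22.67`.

sheet

Each letter becomes 3×(its alphabet position, a=1..z=26) + 7.
Undoing it on 64.31.22.22.67: 64→(64−7)÷3=19=s, 31→(31−7)÷3=8=h, 22→(22−7)÷3=5=e, 22→(22−7)÷3=5=e, 67→(67−7)÷3=20=t.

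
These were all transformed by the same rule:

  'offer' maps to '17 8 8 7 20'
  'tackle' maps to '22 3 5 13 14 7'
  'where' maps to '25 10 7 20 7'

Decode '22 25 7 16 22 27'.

o is letter #15 and maps to 17: an offset of 2. Each letter is replaced by its alphabet position (a=1..z=26) + 2.
Decoding 22 25 7 16 22 27: 22→(22−2)÷1=20=t, 25→(25−2)÷1=23=w, 7→(7−2)÷1=5=e, 16→(16−2)÷1=14=n, 22→(22−2)÷1=20=t, 27→(27−2)÷1=25=y.

twenty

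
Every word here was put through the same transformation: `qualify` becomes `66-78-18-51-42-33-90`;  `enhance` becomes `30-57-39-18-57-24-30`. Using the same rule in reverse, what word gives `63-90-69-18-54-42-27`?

The formula is n = 3×(alphabet index, a=1) + 15.
Decoding 63-90-69-18-54-42-27: 63→(63−15)÷3=16=p, 90→(90−15)÷3=25=y, 69→(69−15)÷3=18=r, 18→(18−15)÷3=1=a, 54→(54−15)÷3=13=m, 42→(42−15)÷3=9=i, 27→(27−15)÷3=4=d.

pyramid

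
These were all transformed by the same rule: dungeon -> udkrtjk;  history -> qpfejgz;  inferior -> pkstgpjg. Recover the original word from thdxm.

Each letter's alphabet position (a=0..z=25) is mapped through 25·x+23 mod 26 — an affine cipher.
Decoding thdxm: t(19)→25·(19−23)≡4=e; h(7)→25·(7−23)≡16=q; d(3)→25·(3−23)≡20=u; x(23)→25·(23−23)≡0=a; m(12)→25·(12−23)≡11=l (all mod 26).

equal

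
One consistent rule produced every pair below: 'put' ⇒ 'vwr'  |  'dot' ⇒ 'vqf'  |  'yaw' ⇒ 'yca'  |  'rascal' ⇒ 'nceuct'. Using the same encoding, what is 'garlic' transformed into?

The output letters match the input read backwards, each shifted +2: put reversed is tup. Read the word backwards and shift each letter +2.
Applying it to garlic: reverse → cilrag; then shift: c+2=e, i+2=k, l+2=n, r+2=t, a+2=c, g+2=i.

ekntci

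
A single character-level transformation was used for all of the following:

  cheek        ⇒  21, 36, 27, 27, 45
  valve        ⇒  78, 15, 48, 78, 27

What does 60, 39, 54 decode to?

c(#3)→21 and h(#8)→36: differences scale by 3, so n = 3·pos + 12. The formula is n = 3×(alphabet index, a=1) + 12.
Reversing it on 60, 39, 54: 60→(60−12)÷3=16=p, 39→(39−12)÷3=9=i, 54→(54−12)÷3=14=n.

pin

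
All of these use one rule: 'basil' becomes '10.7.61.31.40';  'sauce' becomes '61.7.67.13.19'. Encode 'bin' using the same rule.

b(#2)→10 and a(#1)→7: differences scale by 3, so n = 3·pos + 4. Each letter becomes 3×(its alphabet position, a=1..z=26) + 4.
Applying it to bin: b=2→10, i=9→31, n=14→46.

10.31.46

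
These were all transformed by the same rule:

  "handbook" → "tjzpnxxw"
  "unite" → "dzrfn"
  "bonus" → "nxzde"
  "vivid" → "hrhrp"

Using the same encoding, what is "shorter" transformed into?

etxdfnd

The shift depends on letter class: consonant h→t is +12, but vowel a→j is +9. Two shifts are in play — +9 for a/e/i/o/u, +12 for every other letter.
Applying it to shorter: s(cons)+12=e, h(cons)+12=t, o(vowel)+9=x, r(cons)+12=d, t(cons)+12=f, e(vowel)+9=n, r(cons)+12=d.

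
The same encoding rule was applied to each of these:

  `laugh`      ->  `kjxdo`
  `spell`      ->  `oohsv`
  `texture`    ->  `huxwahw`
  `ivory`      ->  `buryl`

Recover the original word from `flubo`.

The output letters match the input read backwards, each shifted +3: laugh reversed is hgual. Read the word backwards and shift each letter +3.
Undoing it on flubo: shift back: f−3=c, l−3=i, u−3=r, b−3=y, o−3=l → ciryl; then reverse → lyric.

lyric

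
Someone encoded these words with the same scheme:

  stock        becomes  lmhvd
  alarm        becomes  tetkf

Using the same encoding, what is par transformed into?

Compare letters: s→l is +19, t→m is +19, o→h is +19 — a constant shift. It's a constant shift of +19 (ROT19).
On par: p+19=i, a+19=t, r+19=k.

itk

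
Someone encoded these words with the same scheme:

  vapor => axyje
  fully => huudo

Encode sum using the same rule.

The output letters match the input read backwards, each shifted +9: vapor reversed is ropav. The word is reversed, then every letter is shifted forward by 9.
For sum: reverse → mus; then shift: m+9=v, u+9=d, s+9=b.

vdb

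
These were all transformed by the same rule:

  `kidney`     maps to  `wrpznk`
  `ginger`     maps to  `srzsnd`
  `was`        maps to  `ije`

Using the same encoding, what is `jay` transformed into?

The shift depends on letter class: consonant k→w is +12, but vowel i→r is +9. The rule splits by letter class: vowels +9, consonants +12.
For jay: j(cons)+12=v, a(vowel)+9=j, y(cons)+12=k.

vjk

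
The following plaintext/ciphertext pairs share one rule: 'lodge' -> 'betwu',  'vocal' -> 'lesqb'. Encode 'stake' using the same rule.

ijqau

It's a constant shift of +16 (ROT16).
On stake: s+16=i, t+16=j, a+16=q, k+16=a, e+16=u.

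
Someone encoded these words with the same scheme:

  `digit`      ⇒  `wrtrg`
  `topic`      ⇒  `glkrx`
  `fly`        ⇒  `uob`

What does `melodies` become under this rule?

Each pair mirrors across the alphabet (d↔w, i↔r, g↔t): positions sum to 25. This is the alphabet-reversal cipher (Atbash): a becomes z, b becomes y, etc.
Applying it to melodies: m↔n, e↔v, l↔o, o↔l, d↔w, i↔r, e↔v, s↔h.

nvolwrvh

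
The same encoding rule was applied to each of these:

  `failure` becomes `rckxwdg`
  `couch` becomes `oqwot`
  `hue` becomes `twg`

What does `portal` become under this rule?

bqdfcx

The shift depends on letter class: consonant f→r is +12, but vowel a→c is +2. Two shifts are in play — +2 for a/e/i/o/u, +12 for every other letter.
For portal: p(cons)+12=b, o(vowel)+2=q, r(cons)+12=d, t(cons)+12=f, a(vowel)+2=c, l(cons)+12=x.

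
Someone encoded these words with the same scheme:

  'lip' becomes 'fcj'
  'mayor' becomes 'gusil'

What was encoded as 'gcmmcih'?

Compare letters: l→f is +20, i→c is +20, p→j is +20 — a constant shift. Every letter moves 20 places later in the alphabet, wrapping around z→a.
Decoding gcmmcih: g−20=m, c−20=i, m−20=s, m−20=s, c−20=i, i−20=o, h−20=n.

mission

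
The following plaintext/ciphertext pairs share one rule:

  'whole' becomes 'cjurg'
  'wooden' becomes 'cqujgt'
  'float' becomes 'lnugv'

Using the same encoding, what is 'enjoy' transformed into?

kppua

Shifts by position in whole: pos 0: w→c (+6), pos 1: h→j (+2), pos 2: o→u (+6), pos 3: l→r (+6), pos 4: e→g (+2) — repeating every 3. The shifts repeat in a cycle of length 3: positions 0,1,… shift by +6, +2, +6, then the pattern repeats.
Applying it to enjoy: e+6=k, n+2=p, j+6=p, o+6=u, y+2=a.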